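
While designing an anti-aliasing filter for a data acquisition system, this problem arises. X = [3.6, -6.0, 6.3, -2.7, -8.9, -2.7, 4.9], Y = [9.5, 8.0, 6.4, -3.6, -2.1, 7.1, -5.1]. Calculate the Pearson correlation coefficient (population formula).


Pearson correlation coefficient (population):
r = cov(X,Y) / (std(X) * std(Y))
Mean X = -0.7857, Mean Y = 2.8857
Cov(X,Y) = 3.805918
Std(X) = 5.373594, Std(Y) = 5.740938
r = 0.1234

0.1234


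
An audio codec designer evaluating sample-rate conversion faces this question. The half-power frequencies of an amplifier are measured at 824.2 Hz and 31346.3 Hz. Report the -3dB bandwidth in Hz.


Bandwidth is the difference of -3dB frequencies:
BW = f_high - f_low
   = 31346.3 - 824.2
   = 30522.1 Hz

30522.1 Hz


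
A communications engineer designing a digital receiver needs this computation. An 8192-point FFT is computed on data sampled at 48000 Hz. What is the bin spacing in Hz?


DFT frequency resolution:
df = fs / N
   = 48000 / 8192
   = 5.8594 Hz

5.8594 Hz


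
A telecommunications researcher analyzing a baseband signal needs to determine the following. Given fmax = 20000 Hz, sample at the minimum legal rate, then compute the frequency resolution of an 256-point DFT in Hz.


Step 1 — Nyquist sampling rate:
fs = 2 * fmax = 2 * 20000 = 40000 Hz

Step 2 — DFT bin spacing:
df = fs / N = 40000 / 256 = 156.25 Hz

156.25 Hz


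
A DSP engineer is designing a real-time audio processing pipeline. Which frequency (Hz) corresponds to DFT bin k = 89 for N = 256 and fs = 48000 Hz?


Frequency of DFT bin k:
f_k = k * fs / N
    = 89 * 48000 / 256
    = 4272000 / 256
    = 16687.5 Hz

16687.5 Hz


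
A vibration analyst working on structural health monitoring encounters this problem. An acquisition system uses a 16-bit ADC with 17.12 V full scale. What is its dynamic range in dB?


Dynamic range from full-scale to LSB:
V_min = V_max / 2^bits = 17.12 / 2^16
DR = 20 * log10(V_max / V_min)
   = 20 * log10(2^16)
   = 20 * 16 * log10(2)
   = 96.33 dB

96.33 dB


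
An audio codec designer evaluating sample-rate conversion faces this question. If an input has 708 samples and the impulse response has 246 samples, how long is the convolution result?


Linear convolution output length:
L = N + M - 1
  = 708 + 246 - 1
  = 953 samples

953


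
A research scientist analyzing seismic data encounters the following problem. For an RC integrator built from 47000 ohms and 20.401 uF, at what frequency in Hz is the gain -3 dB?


Cutoff frequency of a first-order RC filter:
fc = 1 / (2 * pi * R * C)
C = 20.401 uF = 2.0401e-05 F
fc = 1 / (2 * pi * 47000 * 2.0401e-05)
   = 1 / 6.0246133822332
   = 0.165986 Hz

0.165986 Hz


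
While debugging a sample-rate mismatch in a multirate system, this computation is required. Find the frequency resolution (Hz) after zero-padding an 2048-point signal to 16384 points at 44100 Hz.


Frequency resolution after zero-padding:
N_padded = 2048 * 8 = 16384
df = fs / N_padded
   = 44100 / 16384
   = 2.6917 Hz

2.6917 Hz


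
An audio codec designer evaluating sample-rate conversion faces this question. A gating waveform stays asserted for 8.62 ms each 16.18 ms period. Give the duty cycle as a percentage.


Duty cycle as a percentage:
DC = (t_on / T) * 100
   = (8.62 / 16.18) * 100
   = 0.532756 * 100
   = 53.28 %

53.28 %


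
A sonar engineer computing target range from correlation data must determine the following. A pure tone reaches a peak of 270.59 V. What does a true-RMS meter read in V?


RMS voltage for a sinusoidal waveform:
V_rms = V_peak / sqrt(2)
      = 270.59 / 1.414214
      = 191.336 V

191.336 V


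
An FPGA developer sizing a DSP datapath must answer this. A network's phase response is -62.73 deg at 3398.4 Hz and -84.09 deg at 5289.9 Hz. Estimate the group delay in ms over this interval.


Group delay from phase difference:
tau = -d(phi)/d(omega)
d(phi) = -21.36 deg = -0.372802 rad
d(omega) = 2*pi*(5289.9 - 3398.4) = 11884.645 rad/s
tau = -(-0.372802) / 11884.645
    = 0.0314 ms

0.0314 ms


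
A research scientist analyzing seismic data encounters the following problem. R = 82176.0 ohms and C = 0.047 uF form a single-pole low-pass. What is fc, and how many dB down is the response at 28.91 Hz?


Step 1 — cutoff frequency:
fc = 1 / (2*pi*R*C)
C = 0.047 uF = 4.7e-08 F
fc = 1 / (2*pi*82176.0*4.7e-08)
   = 41.2076 Hz

Step 2 — magnitude at f = 28.91 Hz:
|H(f)| = 1 / sqrt(1 + (f/fc)^2)
f/fc = 28.91 / 41.2076 = 0.70157
|H| = 1 / sqrt(1 + 0.4922) = 0.8186278
|H|_dB = 20*log10(0.8186278) = -1.74 dB

fc = 41.2076 Hz; |H(28.91 Hz)| = -1.74 dB


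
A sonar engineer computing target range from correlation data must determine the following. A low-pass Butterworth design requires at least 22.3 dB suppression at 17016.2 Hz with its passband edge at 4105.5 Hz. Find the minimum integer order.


Butterworth filter order formula:
n = log10(10^(A/10) - 1) / (2 * log10(f_stop/f_pass))
10^(22.3/10) - 1 = 168.8244
f_stop/f_pass = 17016.2 / 4105.5 = 4.1447
n = 1.8036 -> ceil = 2

2


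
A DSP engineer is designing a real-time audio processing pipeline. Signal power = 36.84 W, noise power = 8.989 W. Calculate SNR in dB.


SNR in decibels:
SNR = 10 * log10(Ps / Pn)
    = 10 * log10(36.84 / 8.989)
    = 10 * log10(4.0983)
    = 10 * 0.6126
    = 6.13 dB

6.13 dB


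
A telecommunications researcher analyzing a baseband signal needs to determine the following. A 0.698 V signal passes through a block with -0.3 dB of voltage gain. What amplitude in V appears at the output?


Output voltage from dB gain:
V_out = V_in * 10^(gain_dB / 20)
      = 0.698 * 10^(-0.3 / 20)
      = 0.698 * 0.966051
      = 0.6743 V

0.6743 V


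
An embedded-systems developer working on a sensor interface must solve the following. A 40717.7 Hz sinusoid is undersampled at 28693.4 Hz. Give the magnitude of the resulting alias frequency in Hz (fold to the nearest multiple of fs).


Compute the nearest integer multiple of fs to the signal:
n = round(40717.7 / 28693.4) = 1
f_alias = |40717.7 - 1 * 28693.4|
        = |40717.7 - 28693.4|
        = 12024.3 Hz

12024.3


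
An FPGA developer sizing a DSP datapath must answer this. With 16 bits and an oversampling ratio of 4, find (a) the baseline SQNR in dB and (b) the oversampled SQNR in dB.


Step 1 — baseline SQNR at Nyquist:
SQNR_base = 6.02*N + 1.76
          = 6.02*16 + 1.76
          = 98.08 dB

Step 2 — oversampling processing gain:
G = 10*log10(OSR) = 10*log10(4) = 6.02 dB

Step 3 — total:
SQNR_total = 98.08 + 6.02 = 104.1 dB

Base SQNR = 98.08 dB; oversampled SQNR = 104.1 dB


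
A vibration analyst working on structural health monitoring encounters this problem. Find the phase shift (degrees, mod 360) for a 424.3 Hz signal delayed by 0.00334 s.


Phase shift from frequency and time delay:
phi = 360 * f * t_delay
    = 360 * 424.3 * 0.00334
    = 510.18 degrees
    mod 360 = 150.18 degrees

150.18 degrees


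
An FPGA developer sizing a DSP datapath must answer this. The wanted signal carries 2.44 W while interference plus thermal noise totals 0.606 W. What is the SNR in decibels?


SNR in decibels:
SNR = 10 * log10(Ps / Pn)
    = 10 * log10(2.44 / 0.606)
    = 10 * log10(4.0264)
    = 10 * 0.6049
    = 6.05 dB

6.05 dB


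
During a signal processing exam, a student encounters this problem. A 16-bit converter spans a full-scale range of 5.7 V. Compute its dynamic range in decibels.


Dynamic range from full-scale to LSB:
V_min = V_max / 2^bits = 5.7 / 2^16
DR = 20 * log10(V_max / V_min)
   = 20 * log10(2^16)
   = 20 * 16 * log10(2)
   = 96.33 dB

96.33 dB


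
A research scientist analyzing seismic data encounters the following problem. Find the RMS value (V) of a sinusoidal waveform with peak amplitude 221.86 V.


RMS voltage for a sinusoidal waveform:
V_rms = V_peak / sqrt(2)
      = 221.86 / 1.414214
      = 156.879 V

156.879 V


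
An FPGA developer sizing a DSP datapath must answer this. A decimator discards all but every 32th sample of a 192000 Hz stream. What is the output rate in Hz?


Decimation reduces the sample rate:
fs_out = fs_in / M
       = 192000 / 32
       = 6000.0 Hz

6000.0 Hz


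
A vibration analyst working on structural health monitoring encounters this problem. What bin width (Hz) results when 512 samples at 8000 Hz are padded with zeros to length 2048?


Frequency resolution after zero-padding:
N_padded = 512 * 4 = 2048
df = fs / N_padded
   = 8000 / 2048
   = 3.9062 Hz

3.9062 Hz


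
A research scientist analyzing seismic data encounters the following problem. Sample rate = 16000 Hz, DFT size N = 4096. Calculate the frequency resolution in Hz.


DFT frequency resolution:
df = fs / N
   = 16000 / 4096
   = 3.9062 Hz

3.9062 Hz


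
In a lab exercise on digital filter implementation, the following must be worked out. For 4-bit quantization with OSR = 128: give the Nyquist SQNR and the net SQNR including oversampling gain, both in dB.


Step 1 — baseline SQNR at Nyquist:
SQNR_base = 6.02*N + 1.76
          = 6.02*4 + 1.76
          = 25.84 dB

Step 2 — oversampling processing gain:
G = 10*log10(OSR) = 10*log10(128) = 21.07 dB

Step 3 — total:
SQNR_total = 25.84 + 21.07 = 46.91 dB

Base SQNR = 25.84 dB; oversampled SQNR = 46.91 dB


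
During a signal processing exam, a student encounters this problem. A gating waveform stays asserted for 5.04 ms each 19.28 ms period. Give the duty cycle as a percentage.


Duty cycle as a percentage:
DC = (t_on / T) * 100
   = (5.04 / 19.28) * 100
   = 0.261411 * 100
   = 26.14 %

26.14 %


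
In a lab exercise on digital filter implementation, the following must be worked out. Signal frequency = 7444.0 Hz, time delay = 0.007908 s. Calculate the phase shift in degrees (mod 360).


Phase shift from frequency and time delay:
phi = 360 * f * t_delay
    = 360 * 7444.0 * 0.007908
    = 21192.17 degrees
    mod 360 = 312.17 degrees

312.17 degrees


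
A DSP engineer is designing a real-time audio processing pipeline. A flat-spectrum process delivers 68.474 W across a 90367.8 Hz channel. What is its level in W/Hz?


Power spectral density:
PSD = P / BW
    = 68.474 / 90367.8
    = 0.00075773 W/Hz

0.00075773 W/Hz


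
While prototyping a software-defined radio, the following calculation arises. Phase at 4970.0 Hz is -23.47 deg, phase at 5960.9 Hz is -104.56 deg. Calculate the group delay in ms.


Group delay from phase difference:
tau = -d(phi)/d(omega)
d(phi) = -81.09 deg = -1.415287 rad
d(omega) = 2*pi*(5960.9 - 4970.0) = 6226.0083 rad/s
tau = -(-1.415287) / 6226.0083
    = 0.2273 ms

0.2273 ms


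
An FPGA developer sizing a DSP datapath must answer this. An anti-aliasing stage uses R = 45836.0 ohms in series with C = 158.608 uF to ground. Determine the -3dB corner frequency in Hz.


Cutoff frequency of a first-order RC filter:
fc = 1 / (2 * pi * R * C)
C = 158.608 uF = 0.000158608 F
fc = 1 / (2 * pi * 45836.0 * 0.000158608)
   = 1 / 45.678482532599
   = 0.021892 Hz

0.021892 Hz


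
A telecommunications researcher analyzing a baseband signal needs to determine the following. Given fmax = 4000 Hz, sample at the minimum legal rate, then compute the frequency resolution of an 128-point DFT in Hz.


Step 1 — Nyquist sampling rate:
fs = 2 * fmax = 2 * 4000 = 8000 Hz

Step 2 — DFT bin spacing:
df = fs / N = 8000 / 128 = 62.5 Hz

62.5 Hz


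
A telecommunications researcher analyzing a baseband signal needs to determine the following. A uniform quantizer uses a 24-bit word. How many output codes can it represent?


Number of quantization levels = 2^N
= 2^24
= 16777216

16777216


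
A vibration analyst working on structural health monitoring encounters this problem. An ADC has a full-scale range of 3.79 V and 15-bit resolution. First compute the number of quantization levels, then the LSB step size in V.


Step 1 — number of quantization levels:
L = 2^N = 2^15 = 32768

Step 2 — LSB step size:
delta = Vfs / L
      = 3.79 / 32768
      = 0.00011566 V

Levels = 32768; step size = 0.00011566 V


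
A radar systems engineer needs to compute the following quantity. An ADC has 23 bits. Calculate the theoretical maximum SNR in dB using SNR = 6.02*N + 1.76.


Theoretical SNR for a full-scale sinusoid:
SNR = 6.02 * N + 1.76
    = 6.02 * 23 + 1.76
    = 138.46 + 1.76
    = 140.22 dB

140.22 dB


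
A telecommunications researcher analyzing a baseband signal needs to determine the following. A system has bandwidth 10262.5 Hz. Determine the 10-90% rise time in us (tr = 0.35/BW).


Rise time from bandwidth relationship:
tr = 0.35 / BW
   = 0.35 / 10262.5
   = 3.41047503e-05 s
   = 34.1048 us

34.1048 us


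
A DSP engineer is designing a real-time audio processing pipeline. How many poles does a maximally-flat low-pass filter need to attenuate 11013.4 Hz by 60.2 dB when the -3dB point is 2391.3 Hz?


Butterworth filter order formula:
n = log10(10^(A/10) - 1) / (2 * log10(f_stop/f_pass))
10^(60.2/10) - 1 = 1047127.5481
f_stop/f_pass = 11013.4 / 2391.3 = 4.6056
n = 4.538 -> ceil = 5

5


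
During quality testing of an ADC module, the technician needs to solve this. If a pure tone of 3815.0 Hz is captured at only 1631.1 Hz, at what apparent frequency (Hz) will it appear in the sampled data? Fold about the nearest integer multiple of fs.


Compute the nearest integer multiple of fs to the signal:
n = round(3815.0 / 1631.1) = 2
f_alias = |3815.0 - 2 * 1631.1|
        = |3815.0 - 3262.2|
        = 552.8 Hz

552.8


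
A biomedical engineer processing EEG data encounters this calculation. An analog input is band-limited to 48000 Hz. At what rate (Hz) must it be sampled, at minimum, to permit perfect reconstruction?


The Nyquist rate is twice the maximum frequency component.
fs_min = 2 * fmax
      = 2 * 48000
      = 96000 Hz

96000


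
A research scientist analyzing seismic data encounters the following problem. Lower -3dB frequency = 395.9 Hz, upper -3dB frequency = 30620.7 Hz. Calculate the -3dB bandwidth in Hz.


Bandwidth is the difference of -3dB frequencies:
BW = f_high - f_low
   = 30620.7 - 395.9
   = 30224.8 Hz

30224.8 Hz


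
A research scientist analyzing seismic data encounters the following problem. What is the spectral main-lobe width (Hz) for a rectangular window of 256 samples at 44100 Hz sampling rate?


Main lobe width for a rectangular window:
Width = 2 * fs / N
      = 2 * 44100 / 256
      = 88200 / 256
      = 344.531 Hz

344.531 Hz


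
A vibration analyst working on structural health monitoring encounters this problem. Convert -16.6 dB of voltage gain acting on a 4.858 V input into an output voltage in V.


Output voltage from dB gain:
V_out = V_in * 10^(gain_dB / 20)
      = 4.858 * 10^(-16.6 / 20)
      = 4.858 * 0.147911
      = 0.7186 V

0.7186 V


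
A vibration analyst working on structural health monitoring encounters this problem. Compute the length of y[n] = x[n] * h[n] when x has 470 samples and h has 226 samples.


Linear convolution output length:
L = N + M - 1
  = 470 + 226 - 1
  = 695 samples

695


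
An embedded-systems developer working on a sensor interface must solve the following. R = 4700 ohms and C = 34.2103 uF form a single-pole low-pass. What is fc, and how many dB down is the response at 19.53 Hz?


Step 1 — cutoff frequency:
fc = 1 / (2*pi*R*C)
C = 34.2103 uF = 3.42103e-05 F
fc = 1 / (2*pi*4700*3.42103e-05)
   = 0.989841 Hz

Step 2 — magnitude at f = 19.53 Hz:
|H(f)| = 1 / sqrt(1 + (f/fc)^2)
f/fc = 19.53 / 0.989841 = 19.730442
|H| = 1 / sqrt(1 + 389.290342) = 0.0506181
|H|_dB = 20*log10(0.0506181) = -25.91 dB

fc = 0.989841 Hz; |H(19.53 Hz)| = -25.91 dB


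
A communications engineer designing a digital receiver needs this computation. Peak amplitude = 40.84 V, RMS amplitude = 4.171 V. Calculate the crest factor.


Crest factor is the ratio of peak to RMS:
CF = V_peak / V_rms
   = 40.84 / 4.171
   = 9.7914

9.7914


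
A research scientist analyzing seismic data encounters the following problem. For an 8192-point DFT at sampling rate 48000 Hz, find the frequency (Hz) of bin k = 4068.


Frequency of DFT bin k:
f_k = k * fs / N
    = 4068 * 48000 / 8192
    = 195264000 / 8192
    = 23835.938 Hz

23835.938 Hz


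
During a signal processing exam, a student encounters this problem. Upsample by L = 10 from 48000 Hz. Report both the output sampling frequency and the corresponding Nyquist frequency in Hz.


Step 1 — output sample rate after interpolation by L:
fs_out = L * fs_in = 10 * 48000 = 480000 Hz

Step 2 — Nyquist frequency of the output stream:
f_Nyq = fs_out / 2 = 480000 / 2 = 240000.0 Hz

fs_out = 480000 Hz; f_Nyquist = 240000.0 Hz


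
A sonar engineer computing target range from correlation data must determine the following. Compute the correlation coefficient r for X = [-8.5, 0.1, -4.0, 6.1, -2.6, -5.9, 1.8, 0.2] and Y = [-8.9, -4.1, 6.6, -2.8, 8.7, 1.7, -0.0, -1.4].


Pearson correlation coefficient (population):
r = cov(X,Y) / (std(X) * std(Y))
Mean X = -1.6, Mean Y = -0.025
Cov(X,Y) = -0.18625
Std(X) = 4.327817, Std(Y) = 5.338012
r = -0.0081

-0.0081


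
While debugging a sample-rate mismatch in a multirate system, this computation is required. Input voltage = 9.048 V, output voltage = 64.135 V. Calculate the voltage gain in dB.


Voltage gain in dB:
G = 20 * log10(Vout / Vin)
  = 20 * log10(64.135 / 9.048)
  = 20 * log10(7.088307)
  = 20 * 0.850543
  = 17.01 dB

17.01 dB


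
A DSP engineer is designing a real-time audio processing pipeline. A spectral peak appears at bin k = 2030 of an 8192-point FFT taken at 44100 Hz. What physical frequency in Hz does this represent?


Frequency of DFT bin k:
f_k = k * fs / N
    = 2030 * 44100 / 8192
    = 89523000 / 8192
    = 10928.101 Hz

10928.101 Hz


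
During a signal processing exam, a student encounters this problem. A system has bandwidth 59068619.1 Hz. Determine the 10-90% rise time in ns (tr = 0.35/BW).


Rise time from bandwidth relationship:
tr = 0.35 / BW
   = 0.35 / 59068619.1
   = 5.925312041e-09 s
   = 5.9253 ns

5.9253 ns


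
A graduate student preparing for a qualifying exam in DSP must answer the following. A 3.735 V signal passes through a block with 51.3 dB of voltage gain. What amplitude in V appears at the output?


Output voltage from dB gain:
V_out = V_in * 10^(gain_dB / 20)
      = 3.735 * 10^(51.3 / 20)
      = 3.735 * 367.2823
      = 1371.7994 V

1371.7994 V


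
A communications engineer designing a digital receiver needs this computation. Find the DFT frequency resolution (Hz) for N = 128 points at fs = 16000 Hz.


DFT frequency resolution:
df = fs / N
   = 16000 / 128
   = 125.0 Hz

125.0 Hz


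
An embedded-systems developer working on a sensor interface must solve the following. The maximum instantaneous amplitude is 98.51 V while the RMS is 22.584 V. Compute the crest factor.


Crest factor is the ratio of peak to RMS:
CF = V_peak / V_rms
   = 98.51 / 22.584
   = 4.3619

4.3619


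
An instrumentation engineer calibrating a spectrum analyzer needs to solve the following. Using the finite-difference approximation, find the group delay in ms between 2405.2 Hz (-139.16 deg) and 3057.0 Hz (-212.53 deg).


Group delay from phase difference:
tau = -d(phi)/d(omega)
d(phi) = -73.37 deg = -1.280548 rad
d(omega) = 2*pi*(3057.0 - 2405.2) = 4095.3802 rad/s
tau = -(-1.280548) / 4095.3802
    = 0.3127 ms

0.3127 ms


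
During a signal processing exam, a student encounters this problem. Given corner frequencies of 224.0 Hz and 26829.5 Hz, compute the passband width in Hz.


Bandwidth is the difference of -3dB frequencies:
BW = f_high - f_low
   = 26829.5 - 224.0
   = 26605.5 Hz

26605.5 Hz


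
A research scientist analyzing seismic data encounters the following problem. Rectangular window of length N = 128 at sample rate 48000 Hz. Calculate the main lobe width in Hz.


Main lobe width for a rectangular window:
Width = 2 * fs / N
      = 2 * 48000 / 128
      = 96000 / 128
      = 750.0 Hz

750.0 Hz


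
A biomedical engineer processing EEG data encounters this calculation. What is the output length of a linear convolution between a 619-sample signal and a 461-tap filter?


Linear convolution output length:
L = N + M - 1
  = 619 + 461 - 1
  = 1079 samples

1079


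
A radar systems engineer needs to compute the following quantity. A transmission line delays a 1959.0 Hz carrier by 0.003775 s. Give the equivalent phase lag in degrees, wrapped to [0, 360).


Phase shift from frequency and time delay:
phi = 360 * f * t_delay
    = 360 * 1959.0 * 0.003775
    = 2662.28 degrees
    mod 360 = 142.28 degrees

142.28 degrees


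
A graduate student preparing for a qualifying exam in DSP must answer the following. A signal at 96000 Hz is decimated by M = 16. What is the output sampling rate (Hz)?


Decimation reduces the sample rate:
fs_out = fs_in / M
       = 96000 / 16
       = 6000.0 Hz

6000.0 Hz


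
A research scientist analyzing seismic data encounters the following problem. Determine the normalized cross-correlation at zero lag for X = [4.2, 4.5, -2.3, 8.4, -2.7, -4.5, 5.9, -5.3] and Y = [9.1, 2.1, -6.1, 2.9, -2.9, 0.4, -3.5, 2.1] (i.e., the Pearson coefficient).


Pearson correlation coefficient (population):
r = cov(X,Y) / (std(X) * std(Y))
Mean X = 1.025, Mean Y = 0.5125
Cov(X,Y) = 7.013438
Std(X) = 4.946906, Std(Y) = 4.415438
r = 0.3211

0.3211


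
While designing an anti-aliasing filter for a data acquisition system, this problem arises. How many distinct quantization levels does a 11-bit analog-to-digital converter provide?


Number of quantization levels = 2^N
= 2^11
= 2048

2048


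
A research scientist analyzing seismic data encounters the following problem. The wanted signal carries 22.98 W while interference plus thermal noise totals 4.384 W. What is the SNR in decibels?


SNR in decibels:
SNR = 10 * log10(Ps / Pn)
    = 10 * log10(22.98 / 4.384)
    = 10 * log10(5.2418)
    = 10 * 0.7195
    = 7.19 dB

7.19 dB


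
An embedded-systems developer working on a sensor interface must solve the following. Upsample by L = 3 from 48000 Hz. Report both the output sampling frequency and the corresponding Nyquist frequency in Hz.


Step 1 — output sample rate after interpolation by L:
fs_out = L * fs_in = 3 * 48000 = 144000 Hz

Step 2 — Nyquist frequency of the output stream:
f_Nyq = fs_out / 2 = 144000 / 2 = 72000.0 Hz

fs_out = 144000 Hz; f_Nyquist = 72000.0 Hz


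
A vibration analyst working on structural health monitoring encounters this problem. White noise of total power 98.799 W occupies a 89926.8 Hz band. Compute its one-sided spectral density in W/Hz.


Power spectral density:
PSD = P / BW
    = 98.799 / 89926.8
    = 0.00109866 W/Hz

0.00109866 W/Hz


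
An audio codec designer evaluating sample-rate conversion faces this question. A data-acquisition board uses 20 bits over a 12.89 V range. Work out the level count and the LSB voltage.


Step 1 — number of quantization levels:
L = 2^N = 2^20 = 1048576

Step 2 — LSB step size:
delta = Vfs / L
      = 12.89 / 1048576
      = 1.229e-05 V

Levels = 1048576; step size = 1.229e-05 V


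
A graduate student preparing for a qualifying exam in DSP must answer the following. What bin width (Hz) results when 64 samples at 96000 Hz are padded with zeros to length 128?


Frequency resolution after zero-padding:
N_padded = 64 * 2 = 128
df = fs / N_padded
   = 96000 / 128
   = 750.0 Hz

750.0 Hz


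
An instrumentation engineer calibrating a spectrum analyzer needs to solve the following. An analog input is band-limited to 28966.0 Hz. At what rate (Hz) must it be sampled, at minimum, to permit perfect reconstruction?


The Nyquist rate is twice the maximum frequency component.
fs_min = 2 * fmax
      = 2 * 28966.0
      = 57932.0 Hz

57932.0


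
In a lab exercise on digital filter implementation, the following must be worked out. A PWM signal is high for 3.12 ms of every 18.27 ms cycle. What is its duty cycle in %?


Duty cycle as a percentage:
DC = (t_on / T) * 100
   = (3.12 / 18.27) * 100
   = 0.170772 * 100
   = 17.08 %

17.08 %


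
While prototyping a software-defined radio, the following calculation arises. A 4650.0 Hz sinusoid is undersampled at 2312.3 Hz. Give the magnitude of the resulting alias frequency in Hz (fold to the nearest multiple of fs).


Compute the nearest integer multiple of fs to the signal:
n = round(4650.0 / 2312.3) = 2
f_alias = |4650.0 - 2 * 2312.3|
        = |4650.0 - 4624.6|
        = 25.4 Hz

25.4


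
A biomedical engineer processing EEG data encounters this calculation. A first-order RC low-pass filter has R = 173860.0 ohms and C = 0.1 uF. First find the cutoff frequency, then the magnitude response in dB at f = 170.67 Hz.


Step 1 — cutoff frequency:
fc = 1 / (2*pi*R*C)
C = 0.1 uF = 1e-07 F
fc = 1 / (2*pi*173860.0*1e-07)
   = 9.1542 Hz

Step 2 — magnitude at f = 170.67 Hz:
|H(f)| = 1 / sqrt(1 + (f/fc)^2)
f/fc = 170.67 / 9.1542 = 18.643901
|H| = 1 / sqrt(1 + 347.595044) = 0.0535599
|H|_dB = 20*log10(0.0535599) = -25.42 dB

fc = 9.1542 Hz; |H(170.67 Hz)| = -25.42 dB


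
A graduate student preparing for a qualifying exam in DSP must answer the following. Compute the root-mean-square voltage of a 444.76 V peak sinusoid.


RMS voltage for a sinusoidal waveform:
V_rms = V_peak / sqrt(2)
      = 444.76 / 1.414214
      = 314.493 V

314.493 V


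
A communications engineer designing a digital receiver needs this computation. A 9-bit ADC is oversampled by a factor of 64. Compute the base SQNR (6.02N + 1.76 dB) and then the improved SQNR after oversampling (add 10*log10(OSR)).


Step 1 — baseline SQNR at Nyquist:
SQNR_base = 6.02*N + 1.76
          = 6.02*9 + 1.76
          = 55.94 dB

Step 2 — oversampling processing gain:
G = 10*log10(OSR) = 10*log10(64) = 18.06 dB

Step 3 — total:
SQNR_total = 55.94 + 18.06 = 74.0 dB

Base SQNR = 55.94 dB; oversampled SQNR = 74.0 dB


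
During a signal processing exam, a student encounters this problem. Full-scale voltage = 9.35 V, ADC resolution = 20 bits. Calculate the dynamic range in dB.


Dynamic range from full-scale to LSB:
V_min = V_max / 2^bits = 9.35 / 2^20
DR = 20 * log10(V_max / V_min)
   = 20 * log10(2^20)
   = 20 * 20 * log10(2)
   = 120.41 dB

120.41 dB


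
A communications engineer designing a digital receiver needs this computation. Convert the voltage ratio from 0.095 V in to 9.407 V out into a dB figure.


Voltage gain in dB:
G = 20 * log10(Vout / Vin)
  = 20 * log10(9.407 / 0.095)
  = 20 * log10(99.021053)
  = 20 * 1.995728
  = 39.91 dB

39.91 dB


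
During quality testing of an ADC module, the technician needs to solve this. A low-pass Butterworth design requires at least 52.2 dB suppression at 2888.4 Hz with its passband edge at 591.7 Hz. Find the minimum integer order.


Butterworth filter order formula:
n = log10(10^(A/10) - 1) / (2 * log10(f_stop/f_pass))
10^(52.2/10) - 1 = 165957.6907
f_stop/f_pass = 2888.4 / 591.7 = 4.8815
n = 3.7905 -> ceil = 4

4


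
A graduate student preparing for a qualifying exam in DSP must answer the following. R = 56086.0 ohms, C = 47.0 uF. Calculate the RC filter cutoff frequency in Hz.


Cutoff frequency of a first-order RC filter:
fc = 1 / (2 * pi * R * C)
C = 47.0 uF = 4.7e-05 F
fc = 1 / (2 * pi * 56086.0 * 4.7e-05)
   = 1 / 16.562740363508
   = 0.060376 Hz

0.060376 Hz


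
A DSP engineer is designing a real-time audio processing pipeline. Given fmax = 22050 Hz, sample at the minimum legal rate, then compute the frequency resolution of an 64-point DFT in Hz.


Step 1 — Nyquist sampling rate:
fs = 2 * fmax = 2 * 22050 = 44100 Hz

Step 2 — DFT bin spacing:
df = fs / N = 44100 / 64 = 689.0625 Hz

689.0625 Hz


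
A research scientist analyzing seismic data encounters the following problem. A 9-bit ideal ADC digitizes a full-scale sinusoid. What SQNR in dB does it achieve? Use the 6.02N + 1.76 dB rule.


Theoretical SNR for a full-scale sinusoid:
SNR = 6.02 * N + 1.76
    = 6.02 * 9 + 1.76
    = 54.18 + 1.76
    = 55.94 dB

55.94 dB


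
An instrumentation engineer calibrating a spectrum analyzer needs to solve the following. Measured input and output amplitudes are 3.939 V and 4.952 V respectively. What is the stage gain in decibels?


Voltage gain in dB:
G = 20 * log10(Vout / Vin)
  = 20 * log10(4.952 / 3.939)
  = 20 * log10(1.257172)
  = 20 * 0.099395
  = 1.99 dB

1.99 dB


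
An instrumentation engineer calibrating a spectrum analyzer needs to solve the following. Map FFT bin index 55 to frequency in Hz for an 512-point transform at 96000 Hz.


Frequency of DFT bin k:
f_k = k * fs / N
    = 55 * 96000 / 512
    = 5280000 / 512
    = 10312.5 Hz

10312.5 Hz


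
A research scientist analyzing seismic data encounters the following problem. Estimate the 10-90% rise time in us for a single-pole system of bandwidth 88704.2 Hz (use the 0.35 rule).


Rise time from bandwidth relationship:
tr = 0.35 / BW
   = 0.35 / 88704.2
   = 3.945698174e-06 s
   = 3.9457 us

3.9457 us


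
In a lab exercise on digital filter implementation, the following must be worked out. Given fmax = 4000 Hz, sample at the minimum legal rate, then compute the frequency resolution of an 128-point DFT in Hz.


Step 1 — Nyquist sampling rate:
fs = 2 * fmax = 2 * 4000 = 8000 Hz

Step 2 — DFT bin spacing:
df = fs / N = 8000 / 128 = 62.5 Hz

62.5 Hz


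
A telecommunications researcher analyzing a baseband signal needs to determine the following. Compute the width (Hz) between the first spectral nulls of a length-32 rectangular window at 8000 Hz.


Main lobe width for a rectangular window:
Width = 2 * fs / N
      = 2 * 8000 / 32
      = 16000 / 32
      = 500.0 Hz

500.0 Hz


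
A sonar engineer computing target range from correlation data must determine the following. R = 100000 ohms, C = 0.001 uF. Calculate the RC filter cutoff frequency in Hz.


Cutoff frequency of a first-order RC filter:
fc = 1 / (2 * pi * R * C)
C = 0.001 uF = 1e-09 F
fc = 1 / (2 * pi * 100000 * 1e-09)
   = 1 / 0.00062831853071796
   = 1591.549431 Hz

1591.549431 Hz


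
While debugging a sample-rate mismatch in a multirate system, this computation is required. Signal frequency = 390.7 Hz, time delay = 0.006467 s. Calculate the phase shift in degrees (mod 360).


Phase shift from frequency and time delay:
phi = 360 * f * t_delay
    = 360 * 390.7 * 0.006467
    = 909.6 degrees
    mod 360 = 189.6 degrees

189.6 degrees


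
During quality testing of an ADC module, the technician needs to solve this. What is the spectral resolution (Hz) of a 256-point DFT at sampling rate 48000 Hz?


DFT frequency resolution:
df = fs / N
   = 48000 / 256
   = 187.5 Hz

187.5 Hz


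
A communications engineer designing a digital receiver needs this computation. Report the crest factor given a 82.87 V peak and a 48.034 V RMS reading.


Crest factor is the ratio of peak to RMS:
CF = V_peak / V_rms
   = 82.87 / 48.034
   = 1.7252

1.7252


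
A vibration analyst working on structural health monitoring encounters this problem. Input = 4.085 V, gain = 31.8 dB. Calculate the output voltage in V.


Output voltage from dB gain:
V_out = V_in * 10^(gain_dB / 20)
      = 4.085 * 10^(31.8 / 20)
      = 4.085 * 38.904514
      = 158.9249 V

158.9249 V


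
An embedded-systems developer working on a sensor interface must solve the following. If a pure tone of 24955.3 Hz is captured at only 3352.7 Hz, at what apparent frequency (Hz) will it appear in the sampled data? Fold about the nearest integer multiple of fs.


Compute the nearest integer multiple of fs to the signal:
n = round(24955.3 / 3352.7) = 7
f_alias = |24955.3 - 7 * 3352.7|
        = |24955.3 - 23468.9|
        = 1486.4 Hz

1486.4


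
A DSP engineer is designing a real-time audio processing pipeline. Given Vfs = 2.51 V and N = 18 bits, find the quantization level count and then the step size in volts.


Step 1 — number of quantization levels:
L = 2^N = 2^18 = 262144

Step 2 — LSB step size:
delta = Vfs / L
      = 2.51 / 262144
      = 9.57e-06 V

Levels = 262144; step size = 9.57e-06 V


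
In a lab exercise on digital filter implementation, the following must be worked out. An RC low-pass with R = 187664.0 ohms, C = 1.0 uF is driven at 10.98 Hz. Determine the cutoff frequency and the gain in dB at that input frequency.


Step 1 — cutoff frequency:
fc = 1 / (2*pi*R*C)
C = 1.0 uF = 1e-06 F
fc = 1 / (2*pi*187664.0*1e-06)
   = 0.848085 Hz

Step 2 — magnitude at f = 10.98 Hz:
|H(f)| = 1 / sqrt(1 + (f/fc)^2)
f/fc = 10.98 / 0.848085 = 12.946815
|H| = 1 / sqrt(1 + 167.620019) = 0.0770097
|H|_dB = 20*log10(0.0770097) = -22.27 dB

fc = 0.848085 Hz; |H(10.98 Hz)| = -22.27 dB


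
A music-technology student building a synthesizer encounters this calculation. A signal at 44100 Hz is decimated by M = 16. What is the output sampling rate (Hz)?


Decimation reduces the sample rate:
fs_out = fs_in / M
       = 44100 / 16
       = 2756.25 Hz

2756.25 Hz


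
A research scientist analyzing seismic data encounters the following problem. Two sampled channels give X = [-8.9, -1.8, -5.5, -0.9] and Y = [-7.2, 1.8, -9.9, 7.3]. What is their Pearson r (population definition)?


Pearson correlation coefficient (population):
r = cov(X,Y) / (std(X) * std(Y))
Mean X = -4.275, Mean Y = -2.0
Cov(X,Y) = 18.63
Std(X) = 3.178345, Std(Y) = 6.898913
r = 0.8496

0.8496


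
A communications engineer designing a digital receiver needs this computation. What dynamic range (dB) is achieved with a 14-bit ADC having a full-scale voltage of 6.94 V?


Dynamic range from full-scale to LSB:
V_min = V_max / 2^bits = 6.94 / 2^14
DR = 20 * log10(V_max / V_min)
   = 20 * log10(2^14)
   = 20 * 14 * log10(2)
   = 84.29 dB

84.29 dB


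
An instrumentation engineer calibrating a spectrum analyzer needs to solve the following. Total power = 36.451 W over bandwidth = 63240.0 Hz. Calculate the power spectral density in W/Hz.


Power spectral density:
PSD = P / BW
    = 36.451 / 63240.0
    = 0.00057639 W/Hz

0.00057639 W/Hz


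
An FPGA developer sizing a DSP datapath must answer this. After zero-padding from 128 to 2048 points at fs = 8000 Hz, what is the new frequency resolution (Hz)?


Frequency resolution after zero-padding:
N_padded = 128 * 16 = 2048
df = fs / N_padded
   = 8000 / 2048
   = 3.9062 Hz

3.9062 Hz


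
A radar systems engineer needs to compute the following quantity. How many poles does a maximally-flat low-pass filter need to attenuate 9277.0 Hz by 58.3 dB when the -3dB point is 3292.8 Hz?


Butterworth filter order formula:
n = log10(10^(A/10) - 1) / (2 * log10(f_stop/f_pass))
10^(58.3/10) - 1 = 676081.9754
f_stop/f_pass = 9277.0 / 3292.8 = 2.8174
n = 6.48 -> ceil = 7

7


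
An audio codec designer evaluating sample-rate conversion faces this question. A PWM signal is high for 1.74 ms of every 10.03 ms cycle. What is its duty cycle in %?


Duty cycle as a percentage:
DC = (t_on / T) * 100
   = (1.74 / 10.03) * 100
   = 0.17348 * 100
   = 17.35 %

17.35 %


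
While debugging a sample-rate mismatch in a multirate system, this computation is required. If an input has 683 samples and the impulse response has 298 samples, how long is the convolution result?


Linear convolution output length:
L = N + M - 1
  = 683 + 298 - 1
  = 980 samples

980


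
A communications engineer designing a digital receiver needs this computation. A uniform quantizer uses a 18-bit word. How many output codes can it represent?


Number of quantization levels = 2^N
= 2^18
= 262144

262144


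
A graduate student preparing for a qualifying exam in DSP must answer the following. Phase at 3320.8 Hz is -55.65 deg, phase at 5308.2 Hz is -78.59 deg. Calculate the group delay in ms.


Group delay from phase difference:
tau = -d(phi)/d(omega)
d(phi) = -22.94 deg = -0.400379 rad
d(omega) = 2*pi*(5308.2 - 3320.8) = 12487.2025 rad/s
tau = -(-0.400379) / 12487.2025
    = 0.0321 ms

0.0321 ms


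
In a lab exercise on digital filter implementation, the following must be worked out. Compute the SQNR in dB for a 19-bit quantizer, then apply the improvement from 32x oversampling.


Step 1 — baseline SQNR at Nyquist:
SQNR_base = 6.02*N + 1.76
          = 6.02*19 + 1.76
          = 116.14 dB

Step 2 — oversampling processing gain:
G = 10*log10(OSR) = 10*log10(32) = 15.05 dB

Step 3 — total:
SQNR_total = 116.14 + 15.05 = 131.19 dB

Base SQNR = 116.14 dB; oversampled SQNR = 131.19 dB


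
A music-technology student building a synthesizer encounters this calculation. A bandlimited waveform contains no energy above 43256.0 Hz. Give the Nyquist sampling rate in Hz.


The Nyquist rate is twice the maximum frequency component.
fs_min = 2 * fmax
      = 2 * 43256.0
      = 86512.0 Hz

86512.0


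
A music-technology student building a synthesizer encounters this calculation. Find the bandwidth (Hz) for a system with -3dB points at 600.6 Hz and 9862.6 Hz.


Bandwidth is the difference of -3dB frequencies:
BW = f_high - f_low
   = 9862.6 - 600.6
   = 9262.0 Hz

9262.0 Hz


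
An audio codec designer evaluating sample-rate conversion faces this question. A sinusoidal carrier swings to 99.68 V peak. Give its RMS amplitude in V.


RMS voltage for a sinusoidal waveform:
V_rms = V_peak / sqrt(2)
      = 99.68 / 1.414214
      = 70.484 V

70.484 V


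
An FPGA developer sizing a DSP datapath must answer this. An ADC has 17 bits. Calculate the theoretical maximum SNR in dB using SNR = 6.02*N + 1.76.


Theoretical SNR for a full-scale sinusoid:
SNR = 6.02 * N + 1.76
    = 6.02 * 17 + 1.76
    = 102.34 + 1.76
    = 104.1 dB

104.1 dB


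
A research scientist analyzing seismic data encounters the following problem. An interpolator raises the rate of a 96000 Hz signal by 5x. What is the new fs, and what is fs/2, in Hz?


Step 1 — output sample rate after interpolation by L:
fs_out = L * fs_in = 5 * 96000 = 480000 Hz

Step 2 — Nyquist frequency of the output stream:
f_Nyq = fs_out / 2 = 480000 / 2 = 240000.0 Hz

fs_out = 480000 Hz; f_Nyquist = 240000.0 Hz


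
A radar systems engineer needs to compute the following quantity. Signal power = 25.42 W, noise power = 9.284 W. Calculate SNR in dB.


SNR in decibels:
SNR = 10 * log10(Ps / Pn)
    = 10 * log10(25.42 / 9.284)
    = 10 * log10(2.738)
    = 10 * 0.4374
    = 4.37 dB

4.37 dB


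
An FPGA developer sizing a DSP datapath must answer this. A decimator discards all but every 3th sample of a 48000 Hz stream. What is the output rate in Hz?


Decimation reduces the sample rate:
fs_out = fs_in / M
       = 48000 / 3
       = 16000.0 Hz

16000.0 Hz


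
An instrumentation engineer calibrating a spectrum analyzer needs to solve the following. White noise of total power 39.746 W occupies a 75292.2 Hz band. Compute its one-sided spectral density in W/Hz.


Power spectral density:
PSD = P / BW
    = 39.746 / 75292.2
    = 0.00052789 W/Hz

0.00052789 W/Hz


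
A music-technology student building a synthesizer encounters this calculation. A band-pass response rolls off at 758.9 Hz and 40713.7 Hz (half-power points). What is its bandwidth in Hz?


Bandwidth is the difference of -3dB frequencies:
BW = f_high - f_low
   = 40713.7 - 758.9
   = 39954.8 Hz

39954.8 Hz


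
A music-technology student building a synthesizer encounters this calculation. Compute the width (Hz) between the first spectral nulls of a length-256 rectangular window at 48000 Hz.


Main lobe width for a rectangular window:
Width = 2 * fs / N
      = 2 * 48000 / 256
      = 96000 / 256
      = 375.0 Hz

375.0 Hz


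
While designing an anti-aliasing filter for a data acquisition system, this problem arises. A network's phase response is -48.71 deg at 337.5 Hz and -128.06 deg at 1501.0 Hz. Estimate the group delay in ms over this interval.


Group delay from phase difference:
tau = -d(phi)/d(omega)
d(phi) = -79.35 deg = -1.384919 rad
d(omega) = 2*pi*(1501.0 - 337.5) = 7310.4861 rad/s
tau = -(-1.384919) / 7310.4861
    = 0.1894 ms

0.1894 ms
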